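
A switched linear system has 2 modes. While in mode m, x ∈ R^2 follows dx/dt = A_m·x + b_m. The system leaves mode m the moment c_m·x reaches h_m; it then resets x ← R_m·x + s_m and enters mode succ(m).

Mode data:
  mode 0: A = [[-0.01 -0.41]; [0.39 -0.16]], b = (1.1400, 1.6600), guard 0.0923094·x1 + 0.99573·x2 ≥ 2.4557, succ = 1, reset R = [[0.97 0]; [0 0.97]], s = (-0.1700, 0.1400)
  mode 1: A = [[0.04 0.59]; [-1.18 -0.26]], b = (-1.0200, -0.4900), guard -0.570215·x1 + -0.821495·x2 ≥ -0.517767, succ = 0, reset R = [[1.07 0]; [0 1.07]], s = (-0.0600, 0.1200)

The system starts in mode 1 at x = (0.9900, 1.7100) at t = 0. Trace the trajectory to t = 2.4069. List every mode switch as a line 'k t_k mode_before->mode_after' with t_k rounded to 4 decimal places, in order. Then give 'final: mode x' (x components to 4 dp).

1 0.8604 1->0
2 1.9606 0->1
final: 1 1.0738 1.4232

Mode 1: guard c·x = -0.5178 hit at Δt = 0.8604 (t = 0.8604), x⁻ = (0.5991, 0.2144) → reset → x⁺ = (0.5811, 0.3494), jump to mode 0
Mode 0: guard c·x = 2.4557 hit at Δt = 1.1002 (t = 1.9606), x⁻ = (1.2117, 2.3539) → reset → x⁺ = (1.0054, 2.4233), jump to mode 1
Mode 1: flow for 0.4463 to horizon, guard not reached → x = (1.0738, 1.4232)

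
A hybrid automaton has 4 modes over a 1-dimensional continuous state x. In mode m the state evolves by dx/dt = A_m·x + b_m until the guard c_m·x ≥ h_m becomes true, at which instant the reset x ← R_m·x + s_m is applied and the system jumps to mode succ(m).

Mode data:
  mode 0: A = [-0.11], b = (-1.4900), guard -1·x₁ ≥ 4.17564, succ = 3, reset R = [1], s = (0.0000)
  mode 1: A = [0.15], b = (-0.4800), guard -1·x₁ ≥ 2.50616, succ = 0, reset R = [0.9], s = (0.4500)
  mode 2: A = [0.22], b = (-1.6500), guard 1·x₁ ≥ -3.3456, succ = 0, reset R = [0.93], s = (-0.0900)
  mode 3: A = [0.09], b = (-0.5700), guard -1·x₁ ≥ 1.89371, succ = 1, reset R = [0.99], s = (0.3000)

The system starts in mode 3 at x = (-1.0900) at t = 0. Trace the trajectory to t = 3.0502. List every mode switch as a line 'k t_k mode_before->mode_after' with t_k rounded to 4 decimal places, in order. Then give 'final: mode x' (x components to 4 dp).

Mode 3: guard c·x = 1.8937 hit at Δt = 1.1422 (t = 1.1422), x⁻ = (-1.8937) → reset → x⁺ = (-1.5748), jump to mode 1
Mode 1: guard c·x = 2.5062 hit at Δt = 1.1880 (t = 2.3302), x⁻ = (-2.5062) → reset → x⁺ = (-1.8055), jump to mode 0
Mode 0: flow for 0.7200 to horizon, guard not reached → x = (-2.6995)

1 1.1422 3->1
2 2.3302 1->0
final: 0 -2.6995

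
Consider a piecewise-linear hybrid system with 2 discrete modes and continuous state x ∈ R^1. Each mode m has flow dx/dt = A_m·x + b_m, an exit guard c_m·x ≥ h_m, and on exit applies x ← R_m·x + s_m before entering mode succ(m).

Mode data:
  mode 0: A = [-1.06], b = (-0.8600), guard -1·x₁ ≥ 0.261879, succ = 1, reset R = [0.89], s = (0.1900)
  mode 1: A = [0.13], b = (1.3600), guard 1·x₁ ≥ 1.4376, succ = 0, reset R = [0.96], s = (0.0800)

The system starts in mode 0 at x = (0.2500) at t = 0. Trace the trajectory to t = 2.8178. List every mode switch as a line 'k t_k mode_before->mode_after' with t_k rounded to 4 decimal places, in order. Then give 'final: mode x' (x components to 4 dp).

1 0.6211 0->1
2 1.6433 1->0
final: 0 -0.1573

Mode 0: guard c·x = 0.2619 hit at Δt = 0.6211 (t = 0.6211), x⁻ = (-0.2619) → reset → x⁺ = (-0.0431), jump to mode 1
Mode 1: guard c·x = 1.4376 hit at Δt = 1.0222 (t = 1.6433), x⁻ = (1.4376) → reset → x⁺ = (1.4601), jump to mode 0
Mode 0: flow for 1.1745 to horizon, guard not reached → x = (-0.1573)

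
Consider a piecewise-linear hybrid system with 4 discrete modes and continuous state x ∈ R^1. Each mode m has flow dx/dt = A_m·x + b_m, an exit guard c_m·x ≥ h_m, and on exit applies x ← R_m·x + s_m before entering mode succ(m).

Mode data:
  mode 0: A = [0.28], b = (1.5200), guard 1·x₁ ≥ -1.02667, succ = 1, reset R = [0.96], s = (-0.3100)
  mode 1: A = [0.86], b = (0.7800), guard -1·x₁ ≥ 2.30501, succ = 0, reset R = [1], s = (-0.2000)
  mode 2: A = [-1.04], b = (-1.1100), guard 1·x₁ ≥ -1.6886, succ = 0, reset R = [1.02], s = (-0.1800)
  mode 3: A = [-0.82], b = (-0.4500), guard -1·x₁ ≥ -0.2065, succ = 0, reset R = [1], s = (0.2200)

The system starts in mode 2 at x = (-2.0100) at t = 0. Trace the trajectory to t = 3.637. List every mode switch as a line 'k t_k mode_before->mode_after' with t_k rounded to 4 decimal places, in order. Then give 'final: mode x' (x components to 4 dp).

1 0.4009 2->0
2 1.1931 0->1
3 2.6817 1->0
final: 0 -1.6084

Mode 2: guard c·x = -1.6886 hit at Δt = 0.4009 (t = 0.4009), x⁻ = (-1.6886) → reset → x⁺ = (-1.9024), jump to mode 0
Mode 0: guard c·x = -1.0267 hit at Δt = 0.7922 (t = 1.1931), x⁻ = (-1.0267) → reset → x⁺ = (-1.2956), jump to mode 1
Mode 1: guard c·x = 2.3050 hit at Δt = 1.4886 (t = 2.6817), x⁻ = (-2.3050) → reset → x⁺ = (-2.5050), jump to mode 0
Mode 0: flow for 0.9553 to horizon, guard not reached → x = (-1.6084)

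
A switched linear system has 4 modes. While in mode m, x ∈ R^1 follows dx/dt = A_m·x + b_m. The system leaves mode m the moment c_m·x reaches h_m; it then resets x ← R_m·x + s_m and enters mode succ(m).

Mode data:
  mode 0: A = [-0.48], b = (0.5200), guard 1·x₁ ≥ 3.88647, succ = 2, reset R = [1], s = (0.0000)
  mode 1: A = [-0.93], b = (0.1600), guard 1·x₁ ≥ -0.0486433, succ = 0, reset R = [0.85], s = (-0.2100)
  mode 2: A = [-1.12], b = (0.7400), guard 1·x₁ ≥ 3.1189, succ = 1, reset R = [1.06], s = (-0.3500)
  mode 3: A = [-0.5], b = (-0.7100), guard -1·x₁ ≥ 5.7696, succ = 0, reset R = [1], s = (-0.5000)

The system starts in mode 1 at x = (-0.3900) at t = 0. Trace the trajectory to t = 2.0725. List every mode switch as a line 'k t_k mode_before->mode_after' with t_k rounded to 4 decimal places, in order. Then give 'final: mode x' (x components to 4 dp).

1 1.0052 1->0
final: 0 0.2837

Mode 1: guard c·x = -0.0486 hit at Δt = 1.0052 (t = 1.0052), x⁻ = (-0.0486) → reset → x⁺ = (-0.2513), jump to mode 0
Mode 0: flow for 1.0673 to horizon, guard not reached → x = (0.2837)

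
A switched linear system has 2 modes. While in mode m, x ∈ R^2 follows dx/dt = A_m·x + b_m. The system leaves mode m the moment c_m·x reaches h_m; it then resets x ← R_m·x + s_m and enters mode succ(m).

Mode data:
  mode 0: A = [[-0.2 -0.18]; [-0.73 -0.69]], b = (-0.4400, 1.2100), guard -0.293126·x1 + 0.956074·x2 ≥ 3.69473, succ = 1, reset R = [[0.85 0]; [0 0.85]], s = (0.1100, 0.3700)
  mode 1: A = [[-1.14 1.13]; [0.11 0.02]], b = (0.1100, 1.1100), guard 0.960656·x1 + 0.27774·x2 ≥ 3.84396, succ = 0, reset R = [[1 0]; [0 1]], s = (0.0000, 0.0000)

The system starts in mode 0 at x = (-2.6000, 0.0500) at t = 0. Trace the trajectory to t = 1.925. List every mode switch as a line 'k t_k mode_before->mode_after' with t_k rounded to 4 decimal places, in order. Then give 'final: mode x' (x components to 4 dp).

1 1.4682 0->1
final: 1 -0.0985 3.3743

Mode 0: guard c·x = 3.6947 hit at Δt = 1.4682 (t = 1.4682), x⁻ = (-2.9091, 2.9726) → reset → x⁺ = (-2.3628, 2.8967), jump to mode 1
Mode 1: flow for 0.4568 to horizon, guard not reached → x = (-0.0985, 3.3743)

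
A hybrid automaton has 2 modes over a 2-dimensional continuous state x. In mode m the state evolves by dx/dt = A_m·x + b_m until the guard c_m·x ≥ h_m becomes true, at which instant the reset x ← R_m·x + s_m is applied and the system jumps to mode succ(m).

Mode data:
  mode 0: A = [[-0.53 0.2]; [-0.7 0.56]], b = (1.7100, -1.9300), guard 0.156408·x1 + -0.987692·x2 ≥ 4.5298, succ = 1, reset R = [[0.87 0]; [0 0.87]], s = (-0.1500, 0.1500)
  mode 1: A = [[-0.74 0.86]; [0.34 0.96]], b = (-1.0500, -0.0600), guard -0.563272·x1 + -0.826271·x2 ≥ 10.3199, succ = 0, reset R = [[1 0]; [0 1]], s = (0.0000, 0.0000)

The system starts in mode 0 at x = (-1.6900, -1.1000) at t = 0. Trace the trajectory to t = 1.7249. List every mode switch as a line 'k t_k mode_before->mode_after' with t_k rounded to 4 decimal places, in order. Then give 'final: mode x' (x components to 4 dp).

1 1.1912 0->1
final: 1 -2.4523 -6.6838

Mode 0: guard c·x = 4.5298 hit at Δt = 1.1912 (t = 1.1912), x⁻ = (0.1351, -4.5649) → reset → x⁺ = (-0.0325, -3.8214), jump to mode 1
Mode 1: flow for 0.5337 to horizon, guard not reached → x = (-2.4523, -6.6838)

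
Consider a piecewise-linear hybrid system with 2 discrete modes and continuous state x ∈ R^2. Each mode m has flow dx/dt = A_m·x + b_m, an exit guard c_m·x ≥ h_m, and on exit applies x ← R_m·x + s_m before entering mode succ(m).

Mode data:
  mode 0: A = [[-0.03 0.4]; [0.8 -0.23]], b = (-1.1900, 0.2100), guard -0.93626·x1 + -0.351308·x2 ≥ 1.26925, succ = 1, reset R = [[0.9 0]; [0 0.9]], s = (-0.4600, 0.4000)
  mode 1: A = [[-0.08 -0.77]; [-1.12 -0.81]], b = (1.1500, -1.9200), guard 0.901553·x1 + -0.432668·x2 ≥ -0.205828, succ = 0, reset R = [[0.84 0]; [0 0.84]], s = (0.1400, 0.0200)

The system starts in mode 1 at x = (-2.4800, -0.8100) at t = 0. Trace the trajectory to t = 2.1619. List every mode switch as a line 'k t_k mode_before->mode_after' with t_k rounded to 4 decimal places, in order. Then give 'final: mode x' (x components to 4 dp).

Mode 1: guard c·x = -0.2058 hit at Δt = 1.1751 (t = 1.1751), x⁻ = (-0.5335, -0.6359) → reset → x⁺ = (-0.3081, -0.5142), jump to mode 0
Mode 0: guard c·x = 1.2692 hit at Δt = 0.5791 (t = 1.7542), x⁻ = (-1.1127, -0.6476) → reset → x⁺ = (-1.4614, -0.1828), jump to mode 1
Mode 1: flow for 0.4077 to horizon, guard not reached → x = (-0.8764, -0.3487)

1 1.1751 1->0
2 1.7542 0->1
final: 1 -0.8764 -0.3487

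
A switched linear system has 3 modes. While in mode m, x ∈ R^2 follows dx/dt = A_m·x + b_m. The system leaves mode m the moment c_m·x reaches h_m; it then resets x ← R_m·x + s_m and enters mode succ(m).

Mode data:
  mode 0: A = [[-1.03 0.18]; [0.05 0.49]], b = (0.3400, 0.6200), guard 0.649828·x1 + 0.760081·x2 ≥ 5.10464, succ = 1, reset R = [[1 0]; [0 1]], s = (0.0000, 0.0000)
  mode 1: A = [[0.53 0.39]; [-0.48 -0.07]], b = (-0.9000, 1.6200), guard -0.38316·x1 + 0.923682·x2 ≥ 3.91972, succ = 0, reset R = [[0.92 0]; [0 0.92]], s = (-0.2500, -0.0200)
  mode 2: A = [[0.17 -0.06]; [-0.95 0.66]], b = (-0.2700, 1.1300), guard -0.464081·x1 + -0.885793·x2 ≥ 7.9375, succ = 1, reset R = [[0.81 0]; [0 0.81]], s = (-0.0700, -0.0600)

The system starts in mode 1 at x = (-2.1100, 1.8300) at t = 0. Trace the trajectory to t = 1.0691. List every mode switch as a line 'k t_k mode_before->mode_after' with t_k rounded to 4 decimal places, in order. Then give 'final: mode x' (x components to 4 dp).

Mode 1: guard c·x = 3.9197 hit at Δt = 0.4939 (t = 0.4939), x⁻ = (-2.7127, 3.1183) → reset → x⁺ = (-2.7457, 2.8488), jump to mode 0
Mode 0: flow for 0.5752 to horizon, guard not reached → x = (-1.0960, 4.1255)

1 0.4939 1->0
final: 0 -1.0960 4.1255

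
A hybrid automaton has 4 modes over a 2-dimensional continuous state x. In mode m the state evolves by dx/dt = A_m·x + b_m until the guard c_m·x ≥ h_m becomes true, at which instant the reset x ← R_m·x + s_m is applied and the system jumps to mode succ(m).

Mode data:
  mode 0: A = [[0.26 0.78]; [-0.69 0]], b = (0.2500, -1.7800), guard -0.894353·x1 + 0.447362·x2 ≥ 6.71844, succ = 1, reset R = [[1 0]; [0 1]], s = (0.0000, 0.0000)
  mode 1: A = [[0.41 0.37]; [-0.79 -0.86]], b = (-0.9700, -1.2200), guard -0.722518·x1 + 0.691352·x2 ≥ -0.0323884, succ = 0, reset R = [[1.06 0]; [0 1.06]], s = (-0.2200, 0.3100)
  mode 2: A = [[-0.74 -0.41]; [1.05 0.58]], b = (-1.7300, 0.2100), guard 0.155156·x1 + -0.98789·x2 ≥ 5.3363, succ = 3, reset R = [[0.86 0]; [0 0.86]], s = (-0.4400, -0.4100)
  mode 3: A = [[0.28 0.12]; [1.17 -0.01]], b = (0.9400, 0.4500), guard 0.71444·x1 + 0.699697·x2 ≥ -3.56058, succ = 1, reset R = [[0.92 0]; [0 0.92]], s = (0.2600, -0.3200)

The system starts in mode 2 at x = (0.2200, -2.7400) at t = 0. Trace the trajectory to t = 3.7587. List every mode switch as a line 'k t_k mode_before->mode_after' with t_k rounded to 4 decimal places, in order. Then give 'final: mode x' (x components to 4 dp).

1 1.3000 2->3
2 2.1978 3->1
3 3.0651 1->0
final: 0 -4.2549 -1.8647

Mode 2: guard c·x = 5.3363 hit at Δt = 1.3000 (t = 1.3000), x⁻ = (0.0410, -5.3953) → reset → x⁺ = (-0.4048, -5.0499), jump to mode 3
Mode 3: guard c·x = -3.5606 hit at Δt = 0.8978 (t = 2.1978), x⁻ = (-0.1738, -4.9113) → reset → x⁺ = (0.1001, -4.8384), jump to mode 1
Mode 1: guard c·x = -0.0324 hit at Δt = 0.8673 (t = 3.0651), x⁻ = (-2.2931, -2.4433) → reset → x⁺ = (-2.6507, -2.2799), jump to mode 0
Mode 0: flow for 0.6936 to horizon, guard not reached → x = (-4.2549, -1.8647)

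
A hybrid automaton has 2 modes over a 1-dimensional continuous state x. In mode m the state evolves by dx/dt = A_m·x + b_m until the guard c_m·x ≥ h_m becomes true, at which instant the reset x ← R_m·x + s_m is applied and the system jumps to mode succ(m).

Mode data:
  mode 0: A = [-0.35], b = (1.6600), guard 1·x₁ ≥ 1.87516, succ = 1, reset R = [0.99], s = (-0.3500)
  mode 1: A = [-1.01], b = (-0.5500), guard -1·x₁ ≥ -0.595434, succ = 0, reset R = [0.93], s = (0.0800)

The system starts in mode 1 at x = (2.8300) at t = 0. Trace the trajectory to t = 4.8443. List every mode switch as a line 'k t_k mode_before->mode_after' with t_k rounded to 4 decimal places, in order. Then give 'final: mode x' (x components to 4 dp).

Mode 1: guard c·x = -0.5954 hit at Δt = 1.0745 (t = 1.0745), x⁻ = (0.5954) → reset → x⁺ = (0.6338), jump to mode 0
Mode 0: guard c·x = 1.8752 hit at Δt = 1.0277 (t = 2.1022), x⁻ = (1.8752) → reset → x⁺ = (1.5064), jump to mode 1
Mode 1: guard c·x = -0.5954 hit at Δt = 0.5815 (t = 2.6837), x⁻ = (0.5954) → reset → x⁺ = (0.6338), jump to mode 0
Mode 0: guard c·x = 1.8752 hit at Δt = 1.0277 (t = 3.7114), x⁻ = (1.8752) → reset → x⁺ = (1.5064), jump to mode 1
Mode 1: guard c·x = -0.5954 hit at Δt = 0.5815 (t = 4.2929), x⁻ = (0.5954) → reset → x⁺ = (0.6338), jump to mode 0
Mode 0: flow for 0.5514 to horizon, guard not reached → x = (1.3550)

1 1.0745 1->0
2 2.1022 0->1
3 2.6837 1->0
4 3.7114 0->1
5 4.2929 1->0
final: 0 1.3550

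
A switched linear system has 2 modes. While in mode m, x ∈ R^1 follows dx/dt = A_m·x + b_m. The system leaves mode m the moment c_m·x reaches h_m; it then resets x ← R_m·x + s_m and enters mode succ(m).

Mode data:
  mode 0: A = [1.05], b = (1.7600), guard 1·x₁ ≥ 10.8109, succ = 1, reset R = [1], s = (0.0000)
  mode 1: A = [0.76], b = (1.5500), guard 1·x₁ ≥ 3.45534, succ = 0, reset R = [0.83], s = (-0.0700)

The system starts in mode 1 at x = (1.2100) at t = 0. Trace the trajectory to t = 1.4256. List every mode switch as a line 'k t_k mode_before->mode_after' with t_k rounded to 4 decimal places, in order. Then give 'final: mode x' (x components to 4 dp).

Mode 1: guard c·x = 3.4553 hit at Δt = 0.6912 (t = 0.6912), x⁻ = (3.4553) → reset → x⁺ = (2.7979), jump to mode 0
Mode 0: flow for 0.7344 to horizon, guard not reached → x = (7.9977)

1 0.6912 1->0
final: 0 7.9977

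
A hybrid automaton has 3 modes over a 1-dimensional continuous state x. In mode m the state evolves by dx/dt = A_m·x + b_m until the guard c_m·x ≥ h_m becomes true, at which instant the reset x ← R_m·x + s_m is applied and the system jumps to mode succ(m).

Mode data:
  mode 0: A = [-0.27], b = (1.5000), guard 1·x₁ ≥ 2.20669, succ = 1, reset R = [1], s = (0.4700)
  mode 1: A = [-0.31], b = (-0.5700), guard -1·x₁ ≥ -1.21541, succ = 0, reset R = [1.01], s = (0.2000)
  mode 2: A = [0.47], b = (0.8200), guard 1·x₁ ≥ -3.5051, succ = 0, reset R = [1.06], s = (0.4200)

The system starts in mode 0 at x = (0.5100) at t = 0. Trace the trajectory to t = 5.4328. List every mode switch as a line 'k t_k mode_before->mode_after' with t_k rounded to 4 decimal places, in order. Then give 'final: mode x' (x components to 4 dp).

1 1.5181 0->1
2 2.7794 1->0
3 3.5541 0->1
4 4.8154 1->0
final: 0 2.0614

Mode 0: guard c·x = 2.2067 hit at Δt = 1.5181 (t = 1.5181), x⁻ = (2.2067) → reset → x⁺ = (2.6767), jump to mode 1
Mode 1: guard c·x = -1.2154 hit at Δt = 1.2613 (t = 2.7794), x⁻ = (1.2154) → reset → x⁺ = (1.4276), jump to mode 0
Mode 0: guard c·x = 2.2067 hit at Δt = 0.7747 (t = 3.5541), x⁻ = (2.2067) → reset → x⁺ = (2.6767), jump to mode 1
Mode 1: guard c·x = -1.2154 hit at Δt = 1.2613 (t = 4.8154), x⁻ = (1.2154) → reset → x⁺ = (1.4276), jump to mode 0
Mode 0: flow for 0.6174 to horizon, guard not reached → x = (2.0614)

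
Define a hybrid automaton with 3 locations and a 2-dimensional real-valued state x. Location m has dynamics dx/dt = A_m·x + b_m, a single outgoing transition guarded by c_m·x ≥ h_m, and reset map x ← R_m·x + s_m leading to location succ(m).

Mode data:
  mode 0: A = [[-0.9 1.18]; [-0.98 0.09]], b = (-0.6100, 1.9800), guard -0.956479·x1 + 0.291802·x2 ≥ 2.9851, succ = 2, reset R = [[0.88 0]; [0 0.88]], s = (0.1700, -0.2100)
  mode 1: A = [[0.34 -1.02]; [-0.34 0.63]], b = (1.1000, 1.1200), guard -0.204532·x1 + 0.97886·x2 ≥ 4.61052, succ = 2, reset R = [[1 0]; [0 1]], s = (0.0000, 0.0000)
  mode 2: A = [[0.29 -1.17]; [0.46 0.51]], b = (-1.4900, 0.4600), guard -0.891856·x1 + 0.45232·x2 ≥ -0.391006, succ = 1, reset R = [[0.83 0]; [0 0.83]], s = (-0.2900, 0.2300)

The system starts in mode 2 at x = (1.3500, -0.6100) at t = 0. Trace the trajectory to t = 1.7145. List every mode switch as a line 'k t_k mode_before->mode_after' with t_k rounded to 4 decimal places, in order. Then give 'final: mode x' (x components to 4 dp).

1 0.9218 2->1
final: 1 0.3383 1.6041

Mode 2: guard c·x = -0.3910 hit at Δt = 0.9218 (t = 0.9218), x⁻ = (0.5051, 0.1315) → reset → x⁺ = (0.1292, 0.3392), jump to mode 1
Mode 1: flow for 0.7927 to horizon, guard not reached → x = (0.3383, 1.6041)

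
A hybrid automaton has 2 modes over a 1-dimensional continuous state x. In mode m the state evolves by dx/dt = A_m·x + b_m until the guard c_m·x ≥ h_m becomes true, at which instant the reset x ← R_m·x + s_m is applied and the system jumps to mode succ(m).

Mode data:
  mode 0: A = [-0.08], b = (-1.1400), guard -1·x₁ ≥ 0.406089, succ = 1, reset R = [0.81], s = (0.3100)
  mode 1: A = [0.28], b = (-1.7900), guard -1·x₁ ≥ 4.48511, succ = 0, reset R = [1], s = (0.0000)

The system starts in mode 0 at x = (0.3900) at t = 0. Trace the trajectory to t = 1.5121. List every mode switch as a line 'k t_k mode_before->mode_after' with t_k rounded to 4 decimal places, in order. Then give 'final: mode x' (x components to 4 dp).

Mode 0: guard c·x = 0.4061 hit at Δt = 0.6989 (t = 0.6989), x⁻ = (-0.4061) → reset → x⁺ = (-0.0189), jump to mode 1
Mode 1: flow for 0.8132 to horizon, guard not reached → x = (-1.6584)

1 0.6989 0->1
final: 1 -1.6584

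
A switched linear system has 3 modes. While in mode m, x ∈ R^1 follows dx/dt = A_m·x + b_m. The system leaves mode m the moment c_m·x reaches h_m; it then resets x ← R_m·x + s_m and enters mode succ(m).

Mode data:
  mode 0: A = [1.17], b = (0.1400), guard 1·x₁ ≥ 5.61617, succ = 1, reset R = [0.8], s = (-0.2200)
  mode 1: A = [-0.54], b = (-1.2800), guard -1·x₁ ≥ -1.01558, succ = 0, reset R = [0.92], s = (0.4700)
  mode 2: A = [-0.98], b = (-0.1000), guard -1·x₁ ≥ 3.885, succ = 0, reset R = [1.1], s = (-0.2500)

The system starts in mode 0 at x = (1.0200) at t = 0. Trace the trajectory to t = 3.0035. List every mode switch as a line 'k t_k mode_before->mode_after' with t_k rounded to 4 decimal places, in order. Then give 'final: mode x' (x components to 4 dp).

1 1.3812 0->1
2 2.6293 1->0
final: 0 2.2415

Mode 0: guard c·x = 5.6162 hit at Δt = 1.3812 (t = 1.3812), x⁻ = (5.6162) → reset → x⁺ = (4.2729), jump to mode 1
Mode 1: guard c·x = -1.0156 hit at Δt = 1.2481 (t = 2.6293), x⁻ = (1.0156) → reset → x⁺ = (1.4043), jump to mode 0
Mode 0: flow for 0.3742 to horizon, guard not reached → x = (2.2415)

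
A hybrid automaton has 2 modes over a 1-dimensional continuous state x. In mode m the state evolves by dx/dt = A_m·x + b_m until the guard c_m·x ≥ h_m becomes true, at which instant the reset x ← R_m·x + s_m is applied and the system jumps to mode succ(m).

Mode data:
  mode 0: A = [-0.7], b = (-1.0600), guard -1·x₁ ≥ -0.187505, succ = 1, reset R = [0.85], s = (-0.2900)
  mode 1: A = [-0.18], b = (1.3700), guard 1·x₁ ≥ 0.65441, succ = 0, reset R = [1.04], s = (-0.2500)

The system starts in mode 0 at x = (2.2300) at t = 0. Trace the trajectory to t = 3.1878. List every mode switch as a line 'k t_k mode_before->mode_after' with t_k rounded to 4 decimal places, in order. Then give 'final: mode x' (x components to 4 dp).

1 1.1265 0->1
2 1.7205 1->0
3 1.9112 0->1
4 2.5052 1->0
5 2.6960 0->1
final: 1 0.5253

Mode 0: guard c·x = -0.1875 hit at Δt = 1.1265 (t = 1.1265), x⁻ = (0.1875) → reset → x⁺ = (-0.1306), jump to mode 1
Mode 1: guard c·x = 0.6544 hit at Δt = 0.5940 (t = 1.7205), x⁻ = (0.6544) → reset → x⁺ = (0.4306), jump to mode 0
Mode 0: guard c·x = -0.1875 hit at Δt = 0.1907 (t = 1.9112), x⁻ = (0.1875) → reset → x⁺ = (-0.1306), jump to mode 1
Mode 1: guard c·x = 0.6544 hit at Δt = 0.5940 (t = 2.5052), x⁻ = (0.6544) → reset → x⁺ = (0.4306), jump to mode 0
Mode 0: guard c·x = -0.1875 hit at Δt = 0.1907 (t = 2.6960), x⁻ = (0.1875) → reset → x⁺ = (-0.1306), jump to mode 1
Mode 1: flow for 0.4918 to horizon, guard not reached → x = (0.5253)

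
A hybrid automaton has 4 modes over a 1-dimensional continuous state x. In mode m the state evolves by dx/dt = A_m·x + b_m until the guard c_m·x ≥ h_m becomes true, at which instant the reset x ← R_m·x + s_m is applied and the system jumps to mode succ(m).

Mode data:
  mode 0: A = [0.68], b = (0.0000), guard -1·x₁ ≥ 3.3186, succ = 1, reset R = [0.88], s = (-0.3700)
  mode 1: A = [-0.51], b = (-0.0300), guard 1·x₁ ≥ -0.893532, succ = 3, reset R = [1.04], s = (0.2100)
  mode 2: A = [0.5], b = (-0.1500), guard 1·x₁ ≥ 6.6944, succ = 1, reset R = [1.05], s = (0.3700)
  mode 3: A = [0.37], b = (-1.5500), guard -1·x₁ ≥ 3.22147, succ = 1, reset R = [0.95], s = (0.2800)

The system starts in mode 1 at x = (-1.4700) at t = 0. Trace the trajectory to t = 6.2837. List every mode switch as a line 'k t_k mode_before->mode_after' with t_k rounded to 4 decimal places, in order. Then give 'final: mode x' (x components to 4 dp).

1 1.0296 1->3
2 2.1430 3->1
3 4.4604 1->3
4 5.5738 3->1
final: 1 -1.9537

Mode 1: guard c·x = -0.8935 hit at Δt = 1.0296 (t = 1.0296), x⁻ = (-0.8935) → reset → x⁺ = (-0.7193), jump to mode 3
Mode 3: guard c·x = 3.2215 hit at Δt = 1.1134 (t = 2.1430), x⁻ = (-3.2215) → reset → x⁺ = (-2.7804), jump to mode 1
Mode 1: guard c·x = -0.8935 hit at Δt = 2.3174 (t = 4.4604), x⁻ = (-0.8935) → reset → x⁺ = (-0.7193), jump to mode 3
Mode 3: guard c·x = 3.2215 hit at Δt = 1.1134 (t = 5.5738), x⁻ = (-3.2215) → reset → x⁺ = (-2.7804), jump to mode 1
Mode 1: flow for 0.7099 to horizon, guard not reached → x = (-1.9537)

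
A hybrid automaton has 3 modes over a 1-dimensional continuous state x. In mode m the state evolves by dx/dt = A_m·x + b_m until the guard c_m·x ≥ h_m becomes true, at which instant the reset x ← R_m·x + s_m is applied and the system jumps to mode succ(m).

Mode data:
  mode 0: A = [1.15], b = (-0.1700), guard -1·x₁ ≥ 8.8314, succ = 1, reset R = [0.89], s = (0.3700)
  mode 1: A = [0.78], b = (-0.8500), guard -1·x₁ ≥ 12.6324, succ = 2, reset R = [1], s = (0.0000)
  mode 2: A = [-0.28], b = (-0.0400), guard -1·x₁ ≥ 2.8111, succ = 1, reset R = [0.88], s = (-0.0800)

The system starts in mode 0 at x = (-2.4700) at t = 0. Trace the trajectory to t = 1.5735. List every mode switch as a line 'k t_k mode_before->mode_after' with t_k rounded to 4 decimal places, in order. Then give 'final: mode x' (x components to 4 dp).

1 1.0718 0->1
final: 1 -11.5991

Mode 0: guard c·x = 8.8314 hit at Δt = 1.0718 (t = 1.0718), x⁻ = (-8.8314) → reset → x⁺ = (-7.4899), jump to mode 1
Mode 1: flow for 0.5017 to horizon, guard not reached → x = (-11.5991)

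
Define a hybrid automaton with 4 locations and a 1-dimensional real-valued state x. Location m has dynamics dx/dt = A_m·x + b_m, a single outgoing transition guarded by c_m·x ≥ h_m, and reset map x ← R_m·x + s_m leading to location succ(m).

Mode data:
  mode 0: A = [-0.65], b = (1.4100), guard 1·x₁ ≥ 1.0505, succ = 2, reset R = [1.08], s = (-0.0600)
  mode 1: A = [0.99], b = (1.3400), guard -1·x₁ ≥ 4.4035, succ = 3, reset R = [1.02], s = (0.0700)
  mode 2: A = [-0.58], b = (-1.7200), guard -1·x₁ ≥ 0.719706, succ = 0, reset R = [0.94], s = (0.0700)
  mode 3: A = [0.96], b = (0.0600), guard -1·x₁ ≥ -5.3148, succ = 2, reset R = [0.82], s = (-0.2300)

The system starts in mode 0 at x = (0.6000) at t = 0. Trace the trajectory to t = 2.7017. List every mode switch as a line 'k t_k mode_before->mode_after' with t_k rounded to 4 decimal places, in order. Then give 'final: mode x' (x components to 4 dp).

Mode 0: guard c·x = 1.0505 hit at Δt = 0.5206 (t = 0.5206), x⁻ = (1.0505) → reset → x⁺ = (1.0745), jump to mode 2
Mode 2: guard c·x = 0.7197 hit at Δt = 1.0124 (t = 1.5330), x⁻ = (-0.7197) → reset → x⁺ = (-0.6065), jump to mode 0
Mode 0: flow for 1.1687 to horizon, guard not reached → x = (0.8707)

1 0.5206 0->2
2 1.5330 2->0
final: 0 0.8707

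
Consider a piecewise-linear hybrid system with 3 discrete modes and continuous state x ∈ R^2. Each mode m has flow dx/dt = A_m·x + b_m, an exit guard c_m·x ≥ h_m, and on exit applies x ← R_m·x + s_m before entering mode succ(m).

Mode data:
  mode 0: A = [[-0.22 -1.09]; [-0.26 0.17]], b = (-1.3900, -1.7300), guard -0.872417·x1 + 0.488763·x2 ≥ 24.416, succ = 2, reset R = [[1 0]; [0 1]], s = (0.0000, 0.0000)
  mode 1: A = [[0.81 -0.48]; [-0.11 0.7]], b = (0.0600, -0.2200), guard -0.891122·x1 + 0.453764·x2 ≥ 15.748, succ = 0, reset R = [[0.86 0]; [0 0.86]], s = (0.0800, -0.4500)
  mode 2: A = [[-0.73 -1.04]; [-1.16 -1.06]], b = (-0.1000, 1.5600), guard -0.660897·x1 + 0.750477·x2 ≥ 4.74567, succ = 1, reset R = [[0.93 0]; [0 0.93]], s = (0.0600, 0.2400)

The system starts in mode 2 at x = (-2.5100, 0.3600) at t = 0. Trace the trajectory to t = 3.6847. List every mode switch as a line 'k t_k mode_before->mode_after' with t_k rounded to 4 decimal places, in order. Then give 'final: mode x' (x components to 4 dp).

1 1.4102 2->1
2 2.6275 1->0
final: 0 -19.5656 11.3235

Mode 2: guard c·x = 4.7457 hit at Δt = 1.4102 (t = 1.4102), x⁻ = (-3.2113, 3.4956) → reset → x⁺ = (-2.9265, 3.4909), jump to mode 1
Mode 1: guard c·x = 15.7480 hit at Δt = 1.2173 (t = 2.6275), x⁻ = (-13.0490, 9.0790) → reset → x⁺ = (-11.1422, 7.3579), jump to mode 0
Mode 0: flow for 1.0572 to horizon, guard not reached → x = (-19.5656, 11.3235)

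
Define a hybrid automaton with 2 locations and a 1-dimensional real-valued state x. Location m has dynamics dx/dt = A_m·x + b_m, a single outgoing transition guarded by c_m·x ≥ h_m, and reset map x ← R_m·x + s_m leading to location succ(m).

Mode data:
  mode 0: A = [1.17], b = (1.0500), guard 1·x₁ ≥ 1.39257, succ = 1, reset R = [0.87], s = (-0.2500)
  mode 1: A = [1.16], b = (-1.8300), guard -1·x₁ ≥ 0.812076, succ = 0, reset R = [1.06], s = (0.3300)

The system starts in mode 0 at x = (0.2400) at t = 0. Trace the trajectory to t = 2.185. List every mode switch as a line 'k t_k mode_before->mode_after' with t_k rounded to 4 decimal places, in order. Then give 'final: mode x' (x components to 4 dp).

Mode 0: guard c·x = 1.3926 hit at Δt = 0.5981 (t = 0.5981), x⁻ = (1.3926) → reset → x⁺ = (0.9615), jump to mode 1
Mode 1: guard c·x = 0.8121 hit at Δt = 1.1686 (t = 1.7667), x⁻ = (-0.8121) → reset → x⁺ = (-0.5308), jump to mode 0
Mode 0: flow for 0.4183 to horizon, guard not reached → x = (-0.2993)

1 0.5981 0->1
2 1.7667 1->0
final: 0 -0.2993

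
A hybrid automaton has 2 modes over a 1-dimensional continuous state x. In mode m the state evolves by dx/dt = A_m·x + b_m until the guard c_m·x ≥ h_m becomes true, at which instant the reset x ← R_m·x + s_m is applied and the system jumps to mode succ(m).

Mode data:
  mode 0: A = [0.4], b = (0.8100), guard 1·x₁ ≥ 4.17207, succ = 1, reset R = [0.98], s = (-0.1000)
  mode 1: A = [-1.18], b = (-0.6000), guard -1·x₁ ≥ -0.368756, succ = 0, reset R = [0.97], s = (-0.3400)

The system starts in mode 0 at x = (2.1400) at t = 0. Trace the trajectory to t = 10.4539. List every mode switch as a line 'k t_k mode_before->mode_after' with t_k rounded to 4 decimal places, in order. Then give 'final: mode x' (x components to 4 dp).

Mode 0: guard c·x = 4.1721 hit at Δt = 0.9934 (t = 0.9934), x⁻ = (4.1721) → reset → x⁺ = (3.9886), jump to mode 1
Mode 1: guard c·x = -0.3688 hit at Δt = 1.3851 (t = 2.3785), x⁻ = (0.3688) → reset → x⁺ = (0.0177), jump to mode 0
Mode 0: guard c·x = 4.1721 hit at Δt = 2.7745 (t = 5.1530), x⁻ = (4.1721) → reset → x⁺ = (3.9886), jump to mode 1
Mode 1: guard c·x = -0.3688 hit at Δt = 1.3851 (t = 6.5381), x⁻ = (0.3688) → reset → x⁺ = (0.0177), jump to mode 0
Mode 0: guard c·x = 4.1721 hit at Δt = 2.7745 (t = 9.3126), x⁻ = (4.1721) → reset → x⁺ = (3.9886), jump to mode 1
Mode 1: flow for 1.1413 to horizon, guard not reached → x = (0.6612)

1 0.9934 0->1
2 2.3785 1->0
3 5.1530 0->1
4 6.5381 1->0
5 9.3126 0->1
final: 1 0.6612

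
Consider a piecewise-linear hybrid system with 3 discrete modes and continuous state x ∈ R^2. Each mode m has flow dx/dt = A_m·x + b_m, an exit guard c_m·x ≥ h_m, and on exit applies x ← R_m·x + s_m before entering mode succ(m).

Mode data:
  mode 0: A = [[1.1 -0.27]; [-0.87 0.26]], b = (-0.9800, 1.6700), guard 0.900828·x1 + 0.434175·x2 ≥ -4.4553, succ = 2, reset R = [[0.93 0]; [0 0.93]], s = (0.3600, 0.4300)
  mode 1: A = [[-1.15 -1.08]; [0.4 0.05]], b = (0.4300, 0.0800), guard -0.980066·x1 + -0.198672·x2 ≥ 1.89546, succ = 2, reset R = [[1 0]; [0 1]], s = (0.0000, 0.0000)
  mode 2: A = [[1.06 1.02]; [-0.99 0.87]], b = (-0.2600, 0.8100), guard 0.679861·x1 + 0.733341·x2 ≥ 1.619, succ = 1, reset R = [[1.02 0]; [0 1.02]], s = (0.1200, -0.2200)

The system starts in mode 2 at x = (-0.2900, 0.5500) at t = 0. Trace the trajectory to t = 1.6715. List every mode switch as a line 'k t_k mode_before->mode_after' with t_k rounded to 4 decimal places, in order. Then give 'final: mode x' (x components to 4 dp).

1 0.7006 2->1
final: 1 -0.7562 1.8069

Mode 2: guard c·x = 1.6190 hit at Δt = 0.7006 (t = 0.7006), x⁻ = (0.3032, 1.9266) → reset → x⁺ = (0.4293, 1.7451), jump to mode 1
Mode 1: flow for 0.9709 to horizon, guard not reached → x = (-0.7562, 1.8069)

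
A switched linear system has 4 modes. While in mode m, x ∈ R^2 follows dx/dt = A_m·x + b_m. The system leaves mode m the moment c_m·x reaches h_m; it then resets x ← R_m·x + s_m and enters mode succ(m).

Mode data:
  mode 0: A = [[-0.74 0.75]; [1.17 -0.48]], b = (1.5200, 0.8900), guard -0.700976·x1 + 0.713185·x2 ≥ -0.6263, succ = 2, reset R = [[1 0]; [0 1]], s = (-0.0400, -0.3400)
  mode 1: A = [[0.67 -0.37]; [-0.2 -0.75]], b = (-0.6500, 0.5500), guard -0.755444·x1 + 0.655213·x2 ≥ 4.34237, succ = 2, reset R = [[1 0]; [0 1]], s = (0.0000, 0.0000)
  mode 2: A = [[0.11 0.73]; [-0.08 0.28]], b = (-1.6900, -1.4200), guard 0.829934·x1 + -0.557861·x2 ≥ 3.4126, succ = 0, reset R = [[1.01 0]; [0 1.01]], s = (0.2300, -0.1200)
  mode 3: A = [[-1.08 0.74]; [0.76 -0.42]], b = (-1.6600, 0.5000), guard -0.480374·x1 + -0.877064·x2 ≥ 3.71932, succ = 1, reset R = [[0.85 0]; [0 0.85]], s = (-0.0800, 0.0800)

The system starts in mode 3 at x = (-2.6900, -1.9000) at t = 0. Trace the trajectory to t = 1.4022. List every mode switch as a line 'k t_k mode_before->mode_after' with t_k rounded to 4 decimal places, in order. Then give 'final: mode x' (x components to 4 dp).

1 1.0192 3->1
final: 1 -3.3926 -1.2202

Mode 3: guard c·x = 3.7193 hit at Δt = 1.0192 (t = 1.0192), x⁻ = (-2.9826, -2.6070) → reset → x⁺ = (-2.6152, -2.1360), jump to mode 1
Mode 1: flow for 0.3830 to horizon, guard not reached → x = (-3.3926, -1.2202)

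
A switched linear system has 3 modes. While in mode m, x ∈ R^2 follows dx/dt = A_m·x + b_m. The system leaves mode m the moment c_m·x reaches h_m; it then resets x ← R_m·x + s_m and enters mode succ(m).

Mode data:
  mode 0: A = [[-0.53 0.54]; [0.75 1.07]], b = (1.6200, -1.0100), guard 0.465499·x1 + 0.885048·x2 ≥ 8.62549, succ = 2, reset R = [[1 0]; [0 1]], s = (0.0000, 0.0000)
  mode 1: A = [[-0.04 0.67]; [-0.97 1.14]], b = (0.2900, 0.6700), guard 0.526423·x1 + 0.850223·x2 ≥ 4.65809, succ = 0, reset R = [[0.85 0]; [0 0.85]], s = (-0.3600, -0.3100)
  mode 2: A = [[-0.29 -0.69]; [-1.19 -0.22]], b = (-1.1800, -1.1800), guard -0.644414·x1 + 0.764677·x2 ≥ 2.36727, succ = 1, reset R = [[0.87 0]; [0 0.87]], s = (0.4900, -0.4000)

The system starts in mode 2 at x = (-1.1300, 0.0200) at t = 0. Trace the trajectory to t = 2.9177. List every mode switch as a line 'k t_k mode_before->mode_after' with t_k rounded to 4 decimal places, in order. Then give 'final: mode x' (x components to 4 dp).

Mode 2: guard c·x = 2.3673 hit at Δt = 1.3316 (t = 1.3316), x⁻ = (-2.4055, 1.0686) → reset → x⁺ = (-1.6028, 0.5297), jump to mode 1
Mode 1: guard c·x = 4.6581 hit at Δt = 1.0602 (t = 2.3918), x⁻ = (0.5511, 5.1374) → reset → x⁺ = (0.1085, 4.0568), jump to mode 0
Mode 0: flow for 0.5259 to horizon, guard not reached → x = (2.1558, 6.9467)

1 1.3316 2->1
2 2.3918 1->0
final: 0 2.1558 6.9467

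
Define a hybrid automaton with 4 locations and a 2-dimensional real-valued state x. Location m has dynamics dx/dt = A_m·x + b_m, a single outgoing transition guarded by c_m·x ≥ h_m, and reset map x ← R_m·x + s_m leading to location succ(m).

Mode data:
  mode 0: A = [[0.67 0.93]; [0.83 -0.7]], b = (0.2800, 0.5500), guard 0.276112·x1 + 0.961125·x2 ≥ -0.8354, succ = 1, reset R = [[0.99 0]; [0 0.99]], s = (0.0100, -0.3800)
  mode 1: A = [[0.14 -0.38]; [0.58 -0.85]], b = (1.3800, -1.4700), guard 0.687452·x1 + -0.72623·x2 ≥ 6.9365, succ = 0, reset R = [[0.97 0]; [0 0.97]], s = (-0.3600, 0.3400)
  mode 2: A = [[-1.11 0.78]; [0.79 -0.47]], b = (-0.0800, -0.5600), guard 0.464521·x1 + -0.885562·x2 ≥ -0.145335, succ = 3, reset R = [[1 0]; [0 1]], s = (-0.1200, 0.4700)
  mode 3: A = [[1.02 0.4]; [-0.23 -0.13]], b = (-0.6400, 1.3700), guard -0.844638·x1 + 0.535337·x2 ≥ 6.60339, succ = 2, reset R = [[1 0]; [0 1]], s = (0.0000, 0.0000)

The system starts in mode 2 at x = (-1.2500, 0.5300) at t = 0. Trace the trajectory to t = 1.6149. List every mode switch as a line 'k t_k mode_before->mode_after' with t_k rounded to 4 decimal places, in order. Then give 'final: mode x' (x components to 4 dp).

1 0.5402 2->3
final: 3 -2.9137 2.0170

Mode 2: guard c·x = -0.1453 hit at Δt = 0.5402 (t = 0.5402), x⁻ = (-0.6883, -0.1970) → reset → x⁺ = (-0.8083, 0.2730), jump to mode 3
Mode 3: flow for 1.0747 to horizon, guard not reached → x = (-2.9137, 2.0170)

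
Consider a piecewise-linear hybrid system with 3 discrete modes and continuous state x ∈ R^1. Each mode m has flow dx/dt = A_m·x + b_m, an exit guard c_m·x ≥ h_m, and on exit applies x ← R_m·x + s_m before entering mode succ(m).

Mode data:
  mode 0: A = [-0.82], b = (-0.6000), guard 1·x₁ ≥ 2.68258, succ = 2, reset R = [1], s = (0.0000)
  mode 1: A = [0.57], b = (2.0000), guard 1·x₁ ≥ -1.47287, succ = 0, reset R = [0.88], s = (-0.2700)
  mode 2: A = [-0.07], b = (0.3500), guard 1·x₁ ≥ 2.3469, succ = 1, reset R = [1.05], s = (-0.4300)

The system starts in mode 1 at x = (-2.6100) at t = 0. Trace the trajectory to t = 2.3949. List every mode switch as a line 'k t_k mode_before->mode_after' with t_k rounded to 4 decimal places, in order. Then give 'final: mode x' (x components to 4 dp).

Mode 1: guard c·x = -1.4729 hit at Δt = 1.4345 (t = 1.4345), x⁻ = (-1.4729) → reset → x⁺ = (-1.5661), jump to mode 0
Mode 0: flow for 0.9604 to horizon, guard not reached → x = (-1.1113)

1 1.4345 1->0
final: 0 -1.1113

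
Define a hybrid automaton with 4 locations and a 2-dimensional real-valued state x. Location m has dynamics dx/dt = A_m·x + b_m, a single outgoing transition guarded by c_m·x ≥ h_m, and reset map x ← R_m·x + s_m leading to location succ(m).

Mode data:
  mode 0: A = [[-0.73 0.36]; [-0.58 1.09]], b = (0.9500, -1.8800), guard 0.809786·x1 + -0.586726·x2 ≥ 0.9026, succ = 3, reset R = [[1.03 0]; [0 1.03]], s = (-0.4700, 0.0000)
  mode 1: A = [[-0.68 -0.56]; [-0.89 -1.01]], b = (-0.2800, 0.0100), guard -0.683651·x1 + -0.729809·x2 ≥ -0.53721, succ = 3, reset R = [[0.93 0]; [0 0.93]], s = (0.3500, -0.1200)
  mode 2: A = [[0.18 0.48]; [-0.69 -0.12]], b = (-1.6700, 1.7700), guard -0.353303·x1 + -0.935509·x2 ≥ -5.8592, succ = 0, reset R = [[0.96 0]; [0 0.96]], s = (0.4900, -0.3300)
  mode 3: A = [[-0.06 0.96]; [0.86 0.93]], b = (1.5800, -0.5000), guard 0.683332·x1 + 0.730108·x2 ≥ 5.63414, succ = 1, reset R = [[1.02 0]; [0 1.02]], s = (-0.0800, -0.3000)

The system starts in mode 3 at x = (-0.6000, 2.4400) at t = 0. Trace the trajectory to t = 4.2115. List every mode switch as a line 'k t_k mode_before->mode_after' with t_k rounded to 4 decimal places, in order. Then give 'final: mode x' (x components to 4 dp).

Mode 3: guard c·x = 5.6341 hit at Δt = 0.7282 (t = 0.7282), x⁻ = (2.8872, 5.0146) → reset → x⁺ = (2.8650, 4.8149), jump to mode 1
Mode 1: guard c·x = -0.5372 hit at Δt = 1.3751 (t = 2.1033), x⁻ = (-0.0247, 0.7593) → reset → x⁺ = (0.3270, 0.5861), jump to mode 3
Mode 3: guard c·x = 5.6341 hit at Δt = 1.2459 (t = 3.3492), x⁻ = (4.0857, 3.8929) → reset → x⁺ = (4.0874, 3.6708), jump to mode 1
Mode 1: flow for 0.8623 to horizon, guard not reached → x = (1.5645, 0.3116)

1 0.7282 3->1
2 2.1033 1->3
3 3.3492 3->1
final: 1 1.5645 0.3116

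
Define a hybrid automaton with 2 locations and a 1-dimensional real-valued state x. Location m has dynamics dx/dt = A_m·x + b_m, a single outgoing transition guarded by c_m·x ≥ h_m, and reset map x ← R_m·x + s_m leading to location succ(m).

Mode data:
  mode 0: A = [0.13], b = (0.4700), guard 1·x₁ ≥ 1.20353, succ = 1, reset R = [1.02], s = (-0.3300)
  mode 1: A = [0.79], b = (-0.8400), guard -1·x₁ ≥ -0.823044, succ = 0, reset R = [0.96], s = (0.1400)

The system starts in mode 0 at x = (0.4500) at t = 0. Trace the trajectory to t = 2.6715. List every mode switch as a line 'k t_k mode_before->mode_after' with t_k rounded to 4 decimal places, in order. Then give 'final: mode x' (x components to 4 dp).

Mode 0: guard c·x = 1.2035 hit at Δt = 1.3080 (t = 1.3080), x⁻ = (1.2035) → reset → x⁺ = (0.8976), jump to mode 1
Mode 1: guard c·x = -0.8230 hit at Δt = 0.4703 (t = 1.7783), x⁻ = (0.8230) → reset → x⁺ = (0.9301), jump to mode 0
Mode 0: guard c·x = 1.2035 hit at Δt = 0.4493 (t = 2.2276), x⁻ = (1.2035) → reset → x⁺ = (0.8976), jump to mode 1
Mode 1: flow for 0.4439 to horizon, guard not reached → x = (0.8280)

1 1.3080 0->1
2 1.7783 1->0
3 2.2276 0->1
final: 1 0.8280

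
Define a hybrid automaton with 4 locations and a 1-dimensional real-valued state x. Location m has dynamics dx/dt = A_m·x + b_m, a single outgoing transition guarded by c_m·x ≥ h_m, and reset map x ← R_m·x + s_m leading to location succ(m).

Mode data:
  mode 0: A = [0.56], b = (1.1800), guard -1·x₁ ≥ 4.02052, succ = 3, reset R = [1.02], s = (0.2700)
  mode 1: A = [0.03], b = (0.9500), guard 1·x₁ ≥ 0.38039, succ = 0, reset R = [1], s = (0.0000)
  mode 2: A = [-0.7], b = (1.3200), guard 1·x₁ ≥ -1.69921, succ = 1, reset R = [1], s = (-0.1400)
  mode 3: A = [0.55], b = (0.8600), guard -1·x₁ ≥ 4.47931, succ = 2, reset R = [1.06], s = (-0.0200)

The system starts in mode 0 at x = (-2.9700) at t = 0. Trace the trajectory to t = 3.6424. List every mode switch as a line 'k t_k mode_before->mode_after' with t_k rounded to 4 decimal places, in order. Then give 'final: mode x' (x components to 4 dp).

Mode 0: guard c·x = 4.0205 hit at Δt = 1.4221 (t = 1.4221), x⁻ = (-4.0205) → reset → x⁺ = (-3.8309), jump to mode 3
Mode 3: guard c·x = 4.4793 hit at Δt = 0.4573 (t = 1.8794), x⁻ = (-4.4793) → reset → x⁺ = (-4.7681), jump to mode 2
Mode 2: guard c·x = -1.6992 hit at Δt = 0.8835 (t = 2.7629), x⁻ = (-1.6992) → reset → x⁺ = (-1.8392), jump to mode 1
Mode 1: flow for 0.8795 to horizon, guard not reached → x = (-1.0417)

1 1.4221 0->3
2 1.8794 3->2
3 2.7629 2->1
final: 1 -1.0417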